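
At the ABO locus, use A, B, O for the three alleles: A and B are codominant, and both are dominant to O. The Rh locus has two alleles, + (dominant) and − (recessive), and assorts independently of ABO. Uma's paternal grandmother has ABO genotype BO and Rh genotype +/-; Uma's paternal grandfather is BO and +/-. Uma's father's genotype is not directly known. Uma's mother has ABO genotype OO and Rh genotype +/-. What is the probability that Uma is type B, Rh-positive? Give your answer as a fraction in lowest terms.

3/8

Uma's father's ABO genotype from BO × BO: 1/4 BB, 1/2 BO, 1/4 OO.
Crossing each possibility with the mother OO and summing P(type B): 1/4·1 + 1/2·1/2 + 1/4·0 = 1/2.
Similarly for Rh via the father's Rh distribution: P(Rh+) = 3/4.
Independent loci: 1/2 × 3/4 = 3/8.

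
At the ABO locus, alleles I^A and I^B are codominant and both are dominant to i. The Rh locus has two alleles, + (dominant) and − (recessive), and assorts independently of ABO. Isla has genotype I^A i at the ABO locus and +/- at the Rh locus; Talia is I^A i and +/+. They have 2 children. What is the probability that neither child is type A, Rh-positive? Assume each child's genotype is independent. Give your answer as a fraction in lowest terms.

1/16

ABO cross I^A i × I^A i → 1/4 O, 3/4 A.
Rh cross +/- × +/+ → 1 Rh+; so P(type A, Rh-positive) = 3/4 × 1 = 3/4 per child.
P(not type A, Rh-positive) = 1/4 for one child; (1/4)^2 = 1/16.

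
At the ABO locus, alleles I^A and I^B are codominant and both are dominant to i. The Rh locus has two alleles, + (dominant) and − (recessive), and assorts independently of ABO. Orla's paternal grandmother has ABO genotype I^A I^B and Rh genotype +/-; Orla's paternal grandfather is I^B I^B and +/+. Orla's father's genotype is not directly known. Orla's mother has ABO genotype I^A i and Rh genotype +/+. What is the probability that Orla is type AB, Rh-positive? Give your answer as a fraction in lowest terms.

Orla's father's ABO genotype from I^A I^B × I^B I^B: 1/2 I^A I^B, 1/2 I^B I^B.
Crossing each possibility with the mother I^A i and summing P(type AB): 1/2·1/4 + 1/2·1/2 = 3/8.
Similarly for Rh via the father's Rh distribution: P(Rh+) = 1.
Independent loci: 3/8 × 1 = 3/8.

3/8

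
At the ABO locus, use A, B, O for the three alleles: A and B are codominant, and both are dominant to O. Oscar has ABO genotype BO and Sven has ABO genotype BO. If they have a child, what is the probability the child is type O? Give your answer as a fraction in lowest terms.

ABO cross BO × BO → offspring phenotypes: 1/4 O, 3/4 B.
So P(type O) = 1/4.

1/4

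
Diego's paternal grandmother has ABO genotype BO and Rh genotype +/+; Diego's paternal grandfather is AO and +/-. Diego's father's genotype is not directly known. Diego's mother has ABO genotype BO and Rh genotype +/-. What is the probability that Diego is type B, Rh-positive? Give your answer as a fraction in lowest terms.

Diego's father's ABO genotype from BO × AO: 1/4 AB, 1/4 AO, 1/4 BO, 1/4 OO.
Crossing each possibility with the mother BO and summing P(type B): 1/4·1/2 + 1/4·1/4 + 1/4·3/4 + 1/4·1/2 = 1/2.
Similarly for Rh via the father's Rh distribution: P(Rh+) = 7/8.
Independent loci: 1/2 × 7/8 = 7/16.

7/16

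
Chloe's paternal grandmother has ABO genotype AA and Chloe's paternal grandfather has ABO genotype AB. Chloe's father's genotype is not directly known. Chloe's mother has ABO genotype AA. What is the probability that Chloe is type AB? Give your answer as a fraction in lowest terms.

1/4

Chloe's father's ABO genotype from AA × AB: 1/2 AA, 1/2 AB.
Crossing each possibility with the mother AA and summing P(type AB): 1/2·0 + 1/2·1/2 = 1/4.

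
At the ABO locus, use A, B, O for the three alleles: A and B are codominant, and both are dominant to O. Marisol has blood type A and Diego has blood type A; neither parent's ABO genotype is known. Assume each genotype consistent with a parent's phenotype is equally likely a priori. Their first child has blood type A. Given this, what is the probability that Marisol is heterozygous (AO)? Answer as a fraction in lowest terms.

Possible genotypes: Marisol ∈ {AA, AO}; Diego ∈ {AA, AO}.
Weight each parental genotype pair by prior × P(type-A child):
  AA × AA: posterior weight 4/15.
  AA × AO: posterior weight 4/15.
  AO × AA: posterior weight 4/15.
  AO × AO: posterior weight 1/5.
Sum the posterior weight over pairs where Marisol is AO: 7/15.

7/15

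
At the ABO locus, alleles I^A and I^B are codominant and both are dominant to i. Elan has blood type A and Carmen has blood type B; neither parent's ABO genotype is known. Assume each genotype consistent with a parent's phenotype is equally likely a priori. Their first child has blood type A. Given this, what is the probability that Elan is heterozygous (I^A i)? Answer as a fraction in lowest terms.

1/3

Possible genotypes: Elan ∈ {I^A I^A, I^A i}; Carmen ∈ {I^B I^B, I^B i}.
Weight each parental genotype pair by prior × P(type-A child):
  I^A I^A × I^B i: posterior weight 2/3.
  I^A i × I^B i: posterior weight 1/3.
Sum the posterior weight over pairs where Elan is I^A i: 1/3.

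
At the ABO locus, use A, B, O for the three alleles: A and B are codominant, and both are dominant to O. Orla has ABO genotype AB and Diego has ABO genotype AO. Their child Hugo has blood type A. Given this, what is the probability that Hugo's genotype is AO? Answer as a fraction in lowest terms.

Cross AB × AO → 1/4 AA, 1/4 AB, 1/4 AO, 1/4 BO.
Type-A genotypes among offspring: AA (1/4), AO (1/4); total 1/2.
P(AO | type A) = (1/4) / (1/2) = 1/2.

1/2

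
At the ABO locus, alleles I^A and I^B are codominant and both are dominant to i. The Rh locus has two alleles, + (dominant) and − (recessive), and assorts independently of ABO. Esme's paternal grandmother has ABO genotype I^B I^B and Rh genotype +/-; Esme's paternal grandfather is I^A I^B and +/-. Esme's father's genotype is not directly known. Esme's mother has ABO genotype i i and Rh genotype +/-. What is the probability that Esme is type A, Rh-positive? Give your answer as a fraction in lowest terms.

Esme's father's ABO genotype from I^B I^B × I^A I^B: 1/2 I^A I^B, 1/2 I^B I^B.
Crossing each possibility with the mother i i and summing P(type A): 1/2·1/2 + 1/2·0 = 1/4.
Similarly for Rh via the father's Rh distribution: P(Rh+) = 3/4.
Independent loci: 1/4 × 3/4 = 3/16.

3/16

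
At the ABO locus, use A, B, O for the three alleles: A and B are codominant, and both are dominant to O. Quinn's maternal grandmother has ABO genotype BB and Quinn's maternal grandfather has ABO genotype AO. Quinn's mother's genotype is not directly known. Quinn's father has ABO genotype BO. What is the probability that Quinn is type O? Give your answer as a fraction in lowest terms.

1/8

Quinn's mother's ABO genotype from BB × AO: 1/2 AB, 1/2 BO.
Crossing each possibility with the father BO and summing P(type O): 1/2·0 + 1/2·1/4 = 1/8.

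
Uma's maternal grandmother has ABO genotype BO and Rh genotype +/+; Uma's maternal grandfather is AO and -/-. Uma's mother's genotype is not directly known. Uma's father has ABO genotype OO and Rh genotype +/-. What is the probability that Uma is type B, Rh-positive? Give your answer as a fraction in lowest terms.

Uma's mother's ABO genotype from BO × AO: 1/4 AB, 1/4 AO, 1/4 BO, 1/4 OO.
Crossing each possibility with the father OO and summing P(type B): 1/4·1/2 + 1/4·0 + 1/4·1/2 + 1/4·0 = 1/4.
Similarly for Rh via the mother's Rh distribution: P(Rh+) = 3/4.
Independent loci: 1/4 × 3/4 = 3/16.

3/16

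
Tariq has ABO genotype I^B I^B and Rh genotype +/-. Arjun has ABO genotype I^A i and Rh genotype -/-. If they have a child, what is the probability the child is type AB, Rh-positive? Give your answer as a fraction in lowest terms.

ABO cross I^B I^B × I^A i → offspring phenotypes: 1/2 B, 1/2 AB.
Rh cross +/- × -/- → 1/2 Rh+, 1/2 Rh-.
Independent loci: P(type AB, Rh-positive) = 1/2 × 1/2 = 1/4.

1/4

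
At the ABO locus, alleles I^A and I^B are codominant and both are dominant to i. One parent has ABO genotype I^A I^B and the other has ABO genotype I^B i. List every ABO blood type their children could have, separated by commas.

Gametes from I^A I^B × I^B i give offspring ABO genotypes I^A I^B, I^A i, I^B I^B, I^B i, i.e. phenotypes A, B, AB.

A, B, AB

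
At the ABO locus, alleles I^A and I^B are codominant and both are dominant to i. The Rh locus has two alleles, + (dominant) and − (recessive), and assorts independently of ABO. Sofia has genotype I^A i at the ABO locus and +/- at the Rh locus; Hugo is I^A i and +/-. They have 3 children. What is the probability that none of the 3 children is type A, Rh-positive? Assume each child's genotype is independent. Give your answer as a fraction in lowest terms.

343/4096

ABO cross I^A i × I^A i → 1/4 O, 3/4 A.
Rh cross +/- × +/- → 3/4 Rh+, 1/4 Rh-; so P(type A, Rh-positive) = 3/4 × 3/4 = 9/16 per child.
P(not type A, Rh-positive) = 7/16 for one child; (7/16)^3 = 343/4096.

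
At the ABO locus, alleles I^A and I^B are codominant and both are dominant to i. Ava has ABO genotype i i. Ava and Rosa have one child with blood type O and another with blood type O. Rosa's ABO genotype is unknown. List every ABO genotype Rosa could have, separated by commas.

For each candidate genotype of Rosa, check whether crossing it with i i can produce every observed child phenotype.
  I^A I^A → possible child types {A} ✗
  I^A I^B → possible child types {A, B} ✗
  I^A i → possible child types {O, A} ✓
  I^B I^B → possible child types {B} ✗
  I^B i → possible child types {O, B} ✓
  i i → possible child types {O} ✓

I^A i, I^B i, i i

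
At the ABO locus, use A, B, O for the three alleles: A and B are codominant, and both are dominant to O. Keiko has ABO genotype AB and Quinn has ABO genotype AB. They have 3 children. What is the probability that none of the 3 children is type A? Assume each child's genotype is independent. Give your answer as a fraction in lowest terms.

27/64

ABO cross AB × AB → 1/4 A, 1/4 B, 1/2 AB.
So P(type A) = 1/4 per child.
P(not type A) = 3/4 for one child; (3/4)^3 = 27/64.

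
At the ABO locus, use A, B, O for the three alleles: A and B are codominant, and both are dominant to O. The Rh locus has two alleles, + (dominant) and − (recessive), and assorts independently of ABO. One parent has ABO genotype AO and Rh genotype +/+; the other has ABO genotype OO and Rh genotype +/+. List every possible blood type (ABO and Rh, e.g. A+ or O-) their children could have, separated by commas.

O+, A+

Gametes from AO × OO give offspring ABO genotypes AO, OO, i.e. phenotypes O, A.
Rh cross +/+ × +/+ → phenotypes Rh+.
Combining independently: O+, A+.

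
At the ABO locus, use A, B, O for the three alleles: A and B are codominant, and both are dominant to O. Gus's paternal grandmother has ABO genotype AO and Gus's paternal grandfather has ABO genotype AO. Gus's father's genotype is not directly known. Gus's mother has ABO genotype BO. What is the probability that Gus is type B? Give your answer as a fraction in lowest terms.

Gus's father's ABO genotype from AO × AO: 1/4 AA, 1/2 AO, 1/4 OO.
Crossing each possibility with the mother BO and summing P(type B): 1/4·0 + 1/2·1/4 + 1/4·1/2 = 1/4.

1/4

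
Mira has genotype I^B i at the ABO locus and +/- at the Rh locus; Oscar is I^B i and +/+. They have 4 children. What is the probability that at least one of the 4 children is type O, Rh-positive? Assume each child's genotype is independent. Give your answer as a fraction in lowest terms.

ABO cross I^B i × I^B i → 1/4 O, 3/4 B.
Rh cross +/- × +/+ → 1 Rh+; so P(type O, Rh-positive) = 1/4 × 1 = 1/4 per child.
P(none) = (3/4)^4 = 81/256; P(at least one) = 1 − 81/256 = 175/256.

175/256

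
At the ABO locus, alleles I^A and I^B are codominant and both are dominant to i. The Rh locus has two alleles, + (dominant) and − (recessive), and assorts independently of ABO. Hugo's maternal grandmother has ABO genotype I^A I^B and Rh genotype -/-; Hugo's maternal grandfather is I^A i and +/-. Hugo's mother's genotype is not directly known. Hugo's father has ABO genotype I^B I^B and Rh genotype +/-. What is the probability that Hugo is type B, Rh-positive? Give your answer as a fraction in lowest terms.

5/16

Hugo's mother's ABO genotype from I^A I^B × I^A i: 1/4 I^A I^A, 1/4 I^A I^B, 1/4 I^A i, 1/4 I^B i.
Crossing each possibility with the father I^B I^B and summing P(type B): 1/4·0 + 1/4·1/2 + 1/4·1/2 + 1/4·1 = 1/2.
Similarly for Rh via the mother's Rh distribution: P(Rh+) = 5/8.
Independent loci: 1/2 × 5/8 = 5/16.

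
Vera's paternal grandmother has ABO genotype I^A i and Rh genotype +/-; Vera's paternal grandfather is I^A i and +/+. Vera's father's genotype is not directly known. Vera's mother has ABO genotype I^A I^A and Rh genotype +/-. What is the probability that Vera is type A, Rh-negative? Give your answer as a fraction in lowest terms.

1/8

Vera's father's ABO genotype from I^A i × I^A i: 1/4 I^A I^A, 1/2 I^A i, 1/4 i i.
Crossing each possibility with the mother I^A I^A and summing P(type A): 1/4·1 + 1/2·1 + 1/4·1 = 1.
Similarly for Rh via the father's Rh distribution: P(Rh-) = 1/8.
Independent loci: 1 × 1/8 = 1/8.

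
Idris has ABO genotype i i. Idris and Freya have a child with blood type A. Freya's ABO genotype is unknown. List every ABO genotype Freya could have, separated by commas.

For each candidate genotype of Freya, check whether crossing it with i i can produce every observed child phenotype.
  I^A I^A → possible child types {A} ✓
  I^A I^B → possible child types {A, B} ✓
  I^A i → possible child types {O, A} ✓
  I^B I^B → possible child types {B} ✗
  I^B i → possible child types {O, B} ✗
  i i → possible child types {O} ✗

I^A I^A, I^A I^B, I^A i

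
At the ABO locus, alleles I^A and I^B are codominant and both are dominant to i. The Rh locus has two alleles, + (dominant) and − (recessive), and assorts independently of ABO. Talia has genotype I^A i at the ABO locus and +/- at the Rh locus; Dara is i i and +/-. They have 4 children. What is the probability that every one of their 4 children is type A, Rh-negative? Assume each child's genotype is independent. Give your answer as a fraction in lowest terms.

ABO cross I^A i × i i → 1/2 O, 1/2 A.
Rh cross +/- × +/- → 3/4 Rh+, 1/4 Rh-; so P(type A, Rh-negative) = 1/2 × 1/4 = 1/8 per child.
All 4 independent: (1/8)^4 = 1/4096.

1/4096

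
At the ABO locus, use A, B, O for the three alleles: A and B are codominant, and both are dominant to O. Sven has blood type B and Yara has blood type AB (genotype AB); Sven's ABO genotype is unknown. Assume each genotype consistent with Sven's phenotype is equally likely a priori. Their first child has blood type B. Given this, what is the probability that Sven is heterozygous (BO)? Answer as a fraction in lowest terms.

Possible genotypes: Sven ∈ {BB, BO}; Yara ∈ {AB}.
Weight each parental genotype pair by prior × P(type-B child):
  BB × AB: posterior weight 1/2.
  BO × AB: posterior weight 1/2.
Sum the posterior weight over pairs where Sven is BO: 1/2.

1/2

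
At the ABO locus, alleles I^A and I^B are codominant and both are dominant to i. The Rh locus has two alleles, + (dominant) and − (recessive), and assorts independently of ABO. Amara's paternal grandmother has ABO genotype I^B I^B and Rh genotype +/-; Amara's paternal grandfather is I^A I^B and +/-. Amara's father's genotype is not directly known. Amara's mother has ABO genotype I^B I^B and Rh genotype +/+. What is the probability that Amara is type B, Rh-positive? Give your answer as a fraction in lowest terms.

Amara's father's ABO genotype from I^B I^B × I^A I^B: 1/2 I^A I^B, 1/2 I^B I^B.
Crossing each possibility with the mother I^B I^B and summing P(type B): 1/2·1/2 + 1/2·1 = 3/4.
Similarly for Rh via the father's Rh distribution: P(Rh+) = 1.
Independent loci: 3/4 × 1 = 3/4.

3/4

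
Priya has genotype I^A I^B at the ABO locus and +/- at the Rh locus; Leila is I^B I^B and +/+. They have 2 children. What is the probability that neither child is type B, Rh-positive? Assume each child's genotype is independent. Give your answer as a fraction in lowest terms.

1/4

ABO cross I^A I^B × I^B I^B → 1/2 B, 1/2 AB.
Rh cross +/- × +/+ → 1 Rh+; so P(type B, Rh-positive) = 1/2 × 1 = 1/2 per child.
P(not type B, Rh-positive) = 1/2 for one child; (1/2)^2 = 1/4.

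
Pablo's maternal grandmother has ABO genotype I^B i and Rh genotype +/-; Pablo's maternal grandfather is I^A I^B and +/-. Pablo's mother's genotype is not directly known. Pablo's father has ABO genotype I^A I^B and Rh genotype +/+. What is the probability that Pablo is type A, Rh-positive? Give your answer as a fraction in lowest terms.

1/4

Pablo's mother's ABO genotype from I^B i × I^A I^B: 1/4 I^A I^B, 1/4 I^A i, 1/4 I^B I^B, 1/4 I^B i.
Crossing each possibility with the father I^A I^B and summing P(type A): 1/4·1/4 + 1/4·1/2 + 1/4·0 + 1/4·1/4 = 1/4.
Similarly for Rh via the mother's Rh distribution: P(Rh+) = 1.
Independent loci: 1/4 × 1 = 1/4.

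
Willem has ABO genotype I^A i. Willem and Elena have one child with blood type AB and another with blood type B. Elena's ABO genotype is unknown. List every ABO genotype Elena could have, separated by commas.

I^A I^B, I^B I^B, I^B i

For each candidate genotype of Elena, check whether crossing it with I^A i can produce every observed child phenotype.
  I^A I^A → possible child types {A} ✗
  I^A I^B → possible child types {A, B, AB} ✓
  I^A i → possible child types {O, A} ✗
  I^B I^B → possible child types {B, AB} ✓
  I^B i → possible child types {O, A, B, AB} ✓
  i i → possible child types {O, A} ✗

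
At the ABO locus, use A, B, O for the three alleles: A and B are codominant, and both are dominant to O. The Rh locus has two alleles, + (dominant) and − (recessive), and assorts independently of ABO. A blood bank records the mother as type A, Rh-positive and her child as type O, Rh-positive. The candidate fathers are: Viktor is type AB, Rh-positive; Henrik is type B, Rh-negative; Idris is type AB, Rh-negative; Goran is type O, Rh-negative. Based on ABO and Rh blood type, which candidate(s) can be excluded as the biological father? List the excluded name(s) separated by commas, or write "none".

A candidate is excluded only if no genotype consistent with his phenotype could produce a type O, Rh-positive child with a type A, Rh-positive mother.
Viktor (type AB, Rh+): no genotype consistent with that phenotype can produce a type-O Rh+ child with a type-A mother.
Idris (type AB, Rh-): no genotype consistent with that phenotype can produce a type-O Rh+ child with a type-A mother.

Viktor, Idris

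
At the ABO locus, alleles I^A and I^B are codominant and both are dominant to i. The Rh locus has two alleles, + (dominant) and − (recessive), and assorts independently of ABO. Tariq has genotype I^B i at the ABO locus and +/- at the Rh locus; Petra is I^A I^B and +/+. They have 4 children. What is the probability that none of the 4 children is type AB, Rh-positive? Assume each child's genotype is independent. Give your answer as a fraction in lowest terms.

ABO cross I^B i × I^A I^B → 1/4 A, 1/2 B, 1/4 AB.
Rh cross +/- × +/+ → 1 Rh+; so P(type AB, Rh-positive) = 1/4 × 1 = 1/4 per child.
P(not type AB, Rh-positive) = 3/4 for one child; (3/4)^4 = 81/256.

81/256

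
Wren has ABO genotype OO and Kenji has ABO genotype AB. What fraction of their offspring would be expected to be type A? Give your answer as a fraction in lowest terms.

1/2

ABO cross OO × AB → offspring phenotypes: 1/2 A, 1/2 B.
So P(type A) = 1/2.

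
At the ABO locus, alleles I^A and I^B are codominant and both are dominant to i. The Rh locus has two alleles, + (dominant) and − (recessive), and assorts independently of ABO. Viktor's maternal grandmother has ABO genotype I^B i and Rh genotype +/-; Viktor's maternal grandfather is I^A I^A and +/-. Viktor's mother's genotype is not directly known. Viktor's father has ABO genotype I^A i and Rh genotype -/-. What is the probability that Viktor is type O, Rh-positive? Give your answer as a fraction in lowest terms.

1/16

Viktor's mother's ABO genotype from I^B i × I^A I^A: 1/2 I^A I^B, 1/2 I^A i.
Crossing each possibility with the father I^A i and summing P(type O): 1/2·0 + 1/2·1/4 = 1/8.
Similarly for Rh via the mother's Rh distribution: P(Rh+) = 1/2.
Independent loci: 1/8 × 1/2 = 1/16.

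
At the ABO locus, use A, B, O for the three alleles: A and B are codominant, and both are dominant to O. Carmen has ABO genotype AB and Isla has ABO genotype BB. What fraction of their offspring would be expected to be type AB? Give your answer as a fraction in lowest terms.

ABO cross AB × BB → offspring phenotypes: 1/2 B, 1/2 AB.
So P(type AB) = 1/2.

1/2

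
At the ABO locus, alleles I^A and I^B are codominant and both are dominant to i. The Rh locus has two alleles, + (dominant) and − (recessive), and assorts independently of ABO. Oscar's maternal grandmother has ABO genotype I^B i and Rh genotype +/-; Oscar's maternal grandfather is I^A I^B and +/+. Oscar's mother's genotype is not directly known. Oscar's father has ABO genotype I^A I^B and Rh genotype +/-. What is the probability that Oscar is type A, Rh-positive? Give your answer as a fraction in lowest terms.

Oscar's mother's ABO genotype from I^B i × I^A I^B: 1/4 I^A I^B, 1/4 I^A i, 1/4 I^B I^B, 1/4 I^B i.
Crossing each possibility with the father I^A I^B and summing P(type A): 1/4·1/4 + 1/4·1/2 + 1/4·0 + 1/4·1/4 = 1/4.
Similarly for Rh via the mother's Rh distribution: P(Rh+) = 7/8.
Independent loci: 1/4 × 7/8 = 7/32.

7/32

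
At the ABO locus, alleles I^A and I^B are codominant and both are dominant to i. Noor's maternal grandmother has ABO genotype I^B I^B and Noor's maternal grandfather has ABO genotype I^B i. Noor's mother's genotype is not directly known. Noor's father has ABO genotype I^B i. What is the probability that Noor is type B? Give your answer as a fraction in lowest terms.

Noor's mother's ABO genotype from I^B I^B × I^B i: 1/2 I^B I^B, 1/2 I^B i.
Crossing each possibility with the father I^B i and summing P(type B): 1/2·1 + 1/2·3/4 = 7/8.

7/8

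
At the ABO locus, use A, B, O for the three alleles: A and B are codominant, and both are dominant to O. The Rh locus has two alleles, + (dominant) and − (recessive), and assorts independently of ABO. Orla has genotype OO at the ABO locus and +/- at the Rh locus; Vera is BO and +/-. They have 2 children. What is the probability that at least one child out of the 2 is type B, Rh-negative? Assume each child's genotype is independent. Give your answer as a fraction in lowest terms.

ABO cross OO × BO → 1/2 O, 1/2 B.
Rh cross +/- × +/- → 3/4 Rh+, 1/4 Rh-; so P(type B, Rh-negative) = 1/2 × 1/4 = 1/8 per child.
P(none) = (7/8)^2 = 49/64; P(at least one) = 1 − 49/64 = 15/64.

15/64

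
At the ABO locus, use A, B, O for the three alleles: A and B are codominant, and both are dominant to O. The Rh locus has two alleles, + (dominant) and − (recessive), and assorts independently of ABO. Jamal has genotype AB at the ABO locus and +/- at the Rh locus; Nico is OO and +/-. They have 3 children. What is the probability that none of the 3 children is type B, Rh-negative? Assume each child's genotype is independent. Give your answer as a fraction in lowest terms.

343/512

ABO cross AB × OO → 1/2 A, 1/2 B.
Rh cross +/- × +/- → 3/4 Rh+, 1/4 Rh-; so P(type B, Rh-negative) = 1/2 × 1/4 = 1/8 per child.
P(not type B, Rh-negative) = 7/8 for one child; (7/8)^3 = 343/512.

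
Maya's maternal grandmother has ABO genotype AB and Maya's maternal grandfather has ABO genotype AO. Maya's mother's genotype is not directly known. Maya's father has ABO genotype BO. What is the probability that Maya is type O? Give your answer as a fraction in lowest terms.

Maya's mother's ABO genotype from AB × AO: 1/4 AA, 1/4 AB, 1/4 AO, 1/4 BO.
Crossing each possibility with the father BO and summing P(type O): 1/4·0 + 1/4·0 + 1/4·1/4 + 1/4·1/4 = 1/8.

1/8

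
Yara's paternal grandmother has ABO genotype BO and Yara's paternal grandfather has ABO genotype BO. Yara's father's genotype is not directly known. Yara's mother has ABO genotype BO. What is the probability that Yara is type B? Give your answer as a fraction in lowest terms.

Yara's father's ABO genotype from BO × BO: 1/4 BB, 1/2 BO, 1/4 OO.
Crossing each possibility with the mother BO and summing P(type B): 1/4·1 + 1/2·3/4 + 1/4·1/2 = 3/4.

3/4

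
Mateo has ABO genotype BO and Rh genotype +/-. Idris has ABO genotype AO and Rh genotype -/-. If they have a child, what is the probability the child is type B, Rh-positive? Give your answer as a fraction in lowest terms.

1/8

ABO cross BO × AO → offspring phenotypes: 1/4 O, 1/4 A, 1/4 B, 1/4 AB.
Rh cross +/- × -/- → 1/2 Rh+, 1/2 Rh-.
Independent loci: P(type B, Rh-positive) = 1/4 × 1/2 = 1/8.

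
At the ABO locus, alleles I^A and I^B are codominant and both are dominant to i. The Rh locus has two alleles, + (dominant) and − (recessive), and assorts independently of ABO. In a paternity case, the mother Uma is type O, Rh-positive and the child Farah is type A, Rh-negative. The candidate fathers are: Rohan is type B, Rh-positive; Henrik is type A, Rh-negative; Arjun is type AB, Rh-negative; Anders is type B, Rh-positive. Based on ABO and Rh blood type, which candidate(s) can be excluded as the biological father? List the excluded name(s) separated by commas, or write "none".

A candidate is excluded only if no genotype consistent with his phenotype could produce a type A, Rh-negative child with a type O, Rh-positive mother.
Rohan (type B, Rh+): no genotype consistent with that phenotype can produce a type-A Rh- child with a type-O mother.
Anders (type B, Rh+): no genotype consistent with that phenotype can produce a type-A Rh- child with a type-O mother.

Rohan, Anders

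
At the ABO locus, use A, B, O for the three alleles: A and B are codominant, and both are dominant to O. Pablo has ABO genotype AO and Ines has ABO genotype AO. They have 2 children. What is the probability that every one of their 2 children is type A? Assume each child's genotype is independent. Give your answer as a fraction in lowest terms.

9/16

ABO cross AO × AO → 1/4 O, 3/4 A.
So P(type A) = 3/4 per child.
All 2 independent: (3/4)^2 = 9/16.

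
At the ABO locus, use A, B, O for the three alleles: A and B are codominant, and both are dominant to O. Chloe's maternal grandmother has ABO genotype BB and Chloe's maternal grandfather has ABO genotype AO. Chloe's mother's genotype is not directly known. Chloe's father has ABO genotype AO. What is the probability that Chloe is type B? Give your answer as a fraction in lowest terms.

Chloe's mother's ABO genotype from BB × AO: 1/2 AB, 1/2 BO.
Crossing each possibility with the father AO and summing P(type B): 1/2·1/4 + 1/2·1/4 = 1/4.

1/4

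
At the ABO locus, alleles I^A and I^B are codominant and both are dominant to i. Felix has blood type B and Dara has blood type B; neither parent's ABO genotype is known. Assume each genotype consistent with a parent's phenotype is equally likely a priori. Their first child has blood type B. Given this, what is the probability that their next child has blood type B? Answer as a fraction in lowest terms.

Possible genotypes: Felix ∈ {I^B I^B, I^B i}; Dara ∈ {I^B I^B, I^B i}.
Weight each parental genotype pair by prior × P(type-B child):
  I^B I^B × I^B I^B: posterior weight 4/15; P(next child type B) = 1.
  I^B I^B × I^B i: posterior weight 4/15; P(next child type B) = 1.
  I^B i × I^B I^B: posterior weight 4/15; P(next child type B) = 1.
  I^B i × I^B i: posterior weight 1/5; P(next child type B) = 3/4.
Weighted sum = 19/20.

19/20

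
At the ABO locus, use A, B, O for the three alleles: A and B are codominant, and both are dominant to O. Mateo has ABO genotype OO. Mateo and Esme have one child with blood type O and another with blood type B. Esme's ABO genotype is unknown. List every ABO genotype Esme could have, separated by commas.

BO

For each candidate genotype of Esme, check whether crossing it with OO can produce every observed child phenotype.
  AA → possible child types {A} ✗
  AB → possible child types {A, B} ✗
  AO → possible child types {O, A} ✗
  BB → possible child types {B} ✗
  BO → possible child types {O, B} ✓
  OO → possible child types {O} ✗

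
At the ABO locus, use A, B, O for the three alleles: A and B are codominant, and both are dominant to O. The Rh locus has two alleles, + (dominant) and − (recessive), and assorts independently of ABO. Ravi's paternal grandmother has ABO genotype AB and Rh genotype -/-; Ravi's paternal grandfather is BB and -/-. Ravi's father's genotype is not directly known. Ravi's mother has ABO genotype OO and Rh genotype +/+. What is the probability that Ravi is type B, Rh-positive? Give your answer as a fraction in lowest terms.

Ravi's father's ABO genotype from AB × BB: 1/2 AB, 1/2 BB.
Crossing each possibility with the mother OO and summing P(type B): 1/2·1/2 + 1/2·1 = 3/4.
Similarly for Rh via the father's Rh distribution: P(Rh+) = 1.
Independent loci: 3/4 × 1 = 3/4.

3/4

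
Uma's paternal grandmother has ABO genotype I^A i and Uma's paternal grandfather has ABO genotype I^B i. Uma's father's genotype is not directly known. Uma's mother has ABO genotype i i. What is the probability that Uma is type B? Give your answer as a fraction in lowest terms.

1/4

Uma's father's ABO genotype from I^A i × I^B i: 1/4 I^A I^B, 1/4 I^A i, 1/4 I^B i, 1/4 i i.
Crossing each possibility with the mother i i and summing P(type B): 1/4·1/2 + 1/4·0 + 1/4·1/2 + 1/4·0 = 1/4.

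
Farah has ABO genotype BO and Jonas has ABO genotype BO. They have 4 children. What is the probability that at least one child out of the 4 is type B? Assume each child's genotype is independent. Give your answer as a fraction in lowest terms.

255/256

ABO cross BO × BO → 1/4 O, 3/4 B.
So P(type B) = 3/4 per child.
P(none) = (1/4)^4 = 1/256; P(at least one) = 1 − 1/256 = 255/256.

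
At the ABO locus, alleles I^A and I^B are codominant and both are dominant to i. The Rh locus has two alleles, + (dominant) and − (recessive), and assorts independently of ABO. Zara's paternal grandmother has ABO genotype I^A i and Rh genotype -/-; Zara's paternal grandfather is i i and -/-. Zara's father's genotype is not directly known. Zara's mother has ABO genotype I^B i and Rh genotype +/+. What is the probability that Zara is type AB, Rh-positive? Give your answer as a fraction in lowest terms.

1/8

Zara's father's ABO genotype from I^A i × i i: 1/2 I^A i, 1/2 i i.
Crossing each possibility with the mother I^B i and summing P(type AB): 1/2·1/4 + 1/2·0 = 1/8.
Similarly for Rh via the father's Rh distribution: P(Rh+) = 1.
Independent loci: 1/8 × 1 = 1/8.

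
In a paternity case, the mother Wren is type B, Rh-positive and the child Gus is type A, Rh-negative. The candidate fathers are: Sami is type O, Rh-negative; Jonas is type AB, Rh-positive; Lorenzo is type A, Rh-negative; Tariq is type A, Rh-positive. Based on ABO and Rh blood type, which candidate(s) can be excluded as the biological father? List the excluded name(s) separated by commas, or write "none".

Sami

A candidate is excluded only if no genotype consistent with his phenotype could produce a type A, Rh-negative child with a type B, Rh-positive mother.
Sami (type O, Rh-): no genotype consistent with that phenotype can produce a type-A Rh- child with a type-B mother.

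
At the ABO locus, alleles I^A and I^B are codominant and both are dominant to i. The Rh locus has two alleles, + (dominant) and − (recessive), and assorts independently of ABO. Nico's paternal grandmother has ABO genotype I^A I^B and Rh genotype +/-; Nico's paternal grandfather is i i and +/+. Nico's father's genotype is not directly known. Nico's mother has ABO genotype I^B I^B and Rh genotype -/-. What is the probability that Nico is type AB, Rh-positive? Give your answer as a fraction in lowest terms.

3/16

Nico's father's ABO genotype from I^A I^B × i i: 1/2 I^A i, 1/2 I^B i.
Crossing each possibility with the mother I^B I^B and summing P(type AB): 1/2·1/2 + 1/2·0 = 1/4.
Similarly for Rh via the father's Rh distribution: P(Rh+) = 3/4.
Independent loci: 1/4 × 3/4 = 3/16.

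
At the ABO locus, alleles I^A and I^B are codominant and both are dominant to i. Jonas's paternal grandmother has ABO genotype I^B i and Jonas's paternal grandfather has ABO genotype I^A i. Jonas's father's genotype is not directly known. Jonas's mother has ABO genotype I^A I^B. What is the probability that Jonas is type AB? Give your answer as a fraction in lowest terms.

Jonas's father's ABO genotype from I^B i × I^A i: 1/4 I^A I^B, 1/4 I^A i, 1/4 I^B i, 1/4 i i.
Crossing each possibility with the mother I^A I^B and summing P(type AB): 1/4·1/2 + 1/4·1/4 + 1/4·1/4 + 1/4·0 = 1/4.

1/4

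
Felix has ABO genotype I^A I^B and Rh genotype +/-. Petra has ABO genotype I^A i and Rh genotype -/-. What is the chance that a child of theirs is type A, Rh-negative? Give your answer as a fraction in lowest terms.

1/4

ABO cross I^A I^B × I^A i → offspring phenotypes: 1/2 A, 1/4 B, 1/4 AB.
Rh cross +/- × -/- → 1/2 Rh+, 1/2 Rh-.
Independent loci: P(type A, Rh-negative) = 1/2 × 1/2 = 1/4.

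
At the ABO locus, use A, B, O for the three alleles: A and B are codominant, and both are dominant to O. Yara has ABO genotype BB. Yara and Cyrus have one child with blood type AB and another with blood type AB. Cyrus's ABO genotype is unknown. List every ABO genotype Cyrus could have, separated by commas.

For each candidate genotype of Cyrus, check whether crossing it with BB can produce every observed child phenotype.
  AA → possible child types {AB} ✓
  AB → possible child types {B, AB} ✓
  AO → possible child types {B, AB} ✓
  BB → possible child types {B} ✗
  BO → possible child types {B} ✗
  OO → possible child types {B} ✗

AA, AB, AO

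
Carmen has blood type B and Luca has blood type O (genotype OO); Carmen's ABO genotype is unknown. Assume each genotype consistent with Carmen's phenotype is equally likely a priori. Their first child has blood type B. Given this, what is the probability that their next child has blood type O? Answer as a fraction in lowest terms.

1/6

Possible genotypes: Carmen ∈ {BB, BO}; Luca ∈ {OO}.
Weight each parental genotype pair by prior × P(type-B child):
  BB × OO: posterior weight 2/3; P(next child type O) = 0.
  BO × OO: posterior weight 1/3; P(next child type O) = 1/2.
Weighted sum = 1/6.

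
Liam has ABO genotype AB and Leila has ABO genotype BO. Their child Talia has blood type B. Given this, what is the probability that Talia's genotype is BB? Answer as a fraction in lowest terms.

Cross AB × BO → 1/4 AB, 1/4 AO, 1/4 BB, 1/4 BO.
Type-B genotypes among offspring: BB (1/4), BO (1/4); total 1/2.
P(BB | type B) = (1/4) / (1/2) = 1/2.

1/2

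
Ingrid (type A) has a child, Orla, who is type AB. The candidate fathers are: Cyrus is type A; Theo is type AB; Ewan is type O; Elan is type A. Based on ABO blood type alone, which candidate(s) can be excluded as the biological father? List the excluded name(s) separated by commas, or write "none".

Cyrus, Ewan, Elan

A candidate is excluded only if no genotype consistent with his phenotype could produce a type AB child with a type A mother.
Cyrus (type A): no genotype consistent with that phenotype can produce a type-AB child with a type-A mother.
Ewan (type O): no genotype consistent with that phenotype can produce a type-AB child with a type-A mother.
Elan (type A): no genotype consistent with that phenotype can produce a type-AB child with a type-A mother.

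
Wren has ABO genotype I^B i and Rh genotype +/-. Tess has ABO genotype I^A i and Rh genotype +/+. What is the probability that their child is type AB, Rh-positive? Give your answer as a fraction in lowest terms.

ABO cross I^B i × I^A i → offspring phenotypes: 1/4 O, 1/4 A, 1/4 B, 1/4 AB.
Rh cross +/- × +/+ → 1 Rh+.
Independent loci: P(type AB, Rh-positive) = 1/4 × 1 = 1/4.

1/4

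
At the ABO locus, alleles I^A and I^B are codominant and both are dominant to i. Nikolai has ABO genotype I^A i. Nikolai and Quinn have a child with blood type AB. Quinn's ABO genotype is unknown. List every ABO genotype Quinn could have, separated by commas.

I^A I^B, I^B I^B, I^B i

For each candidate genotype of Quinn, check whether crossing it with I^A i can produce every observed child phenotype.
  I^A I^A → possible child types {A} ✗
  I^A I^B → possible child types {A, B, AB} ✓
  I^A i → possible child types {O, A} ✗
  I^B I^B → possible child types {B, AB} ✓
  I^B i → possible child types {O, A, B, AB} ✓
  i i → possible child types {O, A} ✗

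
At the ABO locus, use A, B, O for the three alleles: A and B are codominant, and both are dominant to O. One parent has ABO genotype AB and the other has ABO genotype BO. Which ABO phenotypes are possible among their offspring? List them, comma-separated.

A, B, AB

Gametes from AB × BO give offspring ABO genotypes AB, AO, BB, BO, i.e. phenotypes A, B, AB.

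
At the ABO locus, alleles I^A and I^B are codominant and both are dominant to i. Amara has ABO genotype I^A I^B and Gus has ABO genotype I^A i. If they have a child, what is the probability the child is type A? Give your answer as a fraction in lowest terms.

ABO cross I^A I^B × I^A i → offspring phenotypes: 1/2 A, 1/4 B, 1/4 AB.
So P(type A) = 1/2.

1/2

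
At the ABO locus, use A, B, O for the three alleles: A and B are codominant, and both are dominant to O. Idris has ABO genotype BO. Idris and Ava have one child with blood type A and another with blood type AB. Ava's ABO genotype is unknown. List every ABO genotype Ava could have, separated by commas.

AA, AB, AO

For each candidate genotype of Ava, check whether crossing it with BO can produce every observed child phenotype.
  AA → possible child types {A, AB} ✓
  AB → possible child types {A, B, AB} ✓
  AO → possible child types {O, A, B, AB} ✓
  BB → possible child types {B} ✗
  BO → possible child types {O, B} ✗
  OO → possible child types {O, B} ✗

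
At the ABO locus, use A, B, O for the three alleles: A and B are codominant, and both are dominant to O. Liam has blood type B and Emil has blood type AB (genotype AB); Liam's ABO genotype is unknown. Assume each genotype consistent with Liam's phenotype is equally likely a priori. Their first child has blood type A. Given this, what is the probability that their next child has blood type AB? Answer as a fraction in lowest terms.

Possible genotypes: Liam ∈ {BB, BO}; Emil ∈ {AB}.
Weight each parental genotype pair by prior × P(type-A child):
  BO × AB: posterior weight 1; P(next child type AB) = 1/4.
Weighted sum = 1/4.

1/4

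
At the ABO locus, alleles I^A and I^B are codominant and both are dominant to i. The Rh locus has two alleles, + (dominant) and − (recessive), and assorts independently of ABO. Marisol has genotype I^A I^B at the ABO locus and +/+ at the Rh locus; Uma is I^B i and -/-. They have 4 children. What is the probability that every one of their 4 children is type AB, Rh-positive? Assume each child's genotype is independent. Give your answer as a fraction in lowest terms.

ABO cross I^A I^B × I^B i → 1/4 A, 1/2 B, 1/4 AB.
Rh cross +/+ × -/- → 1 Rh+; so P(type AB, Rh-positive) = 1/4 × 1 = 1/4 per child.
All 4 independent: (1/4)^4 = 1/256.

1/256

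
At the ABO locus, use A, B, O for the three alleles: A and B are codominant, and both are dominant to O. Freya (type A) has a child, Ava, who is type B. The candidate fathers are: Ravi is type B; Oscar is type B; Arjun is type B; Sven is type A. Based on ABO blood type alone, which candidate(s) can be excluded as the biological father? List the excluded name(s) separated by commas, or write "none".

A candidate is excluded only if no genotype consistent with his phenotype could produce a type B child with a type A mother.
Sven (type A): no genotype consistent with that phenotype can produce a type-B child with a type-A mother.

Sven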